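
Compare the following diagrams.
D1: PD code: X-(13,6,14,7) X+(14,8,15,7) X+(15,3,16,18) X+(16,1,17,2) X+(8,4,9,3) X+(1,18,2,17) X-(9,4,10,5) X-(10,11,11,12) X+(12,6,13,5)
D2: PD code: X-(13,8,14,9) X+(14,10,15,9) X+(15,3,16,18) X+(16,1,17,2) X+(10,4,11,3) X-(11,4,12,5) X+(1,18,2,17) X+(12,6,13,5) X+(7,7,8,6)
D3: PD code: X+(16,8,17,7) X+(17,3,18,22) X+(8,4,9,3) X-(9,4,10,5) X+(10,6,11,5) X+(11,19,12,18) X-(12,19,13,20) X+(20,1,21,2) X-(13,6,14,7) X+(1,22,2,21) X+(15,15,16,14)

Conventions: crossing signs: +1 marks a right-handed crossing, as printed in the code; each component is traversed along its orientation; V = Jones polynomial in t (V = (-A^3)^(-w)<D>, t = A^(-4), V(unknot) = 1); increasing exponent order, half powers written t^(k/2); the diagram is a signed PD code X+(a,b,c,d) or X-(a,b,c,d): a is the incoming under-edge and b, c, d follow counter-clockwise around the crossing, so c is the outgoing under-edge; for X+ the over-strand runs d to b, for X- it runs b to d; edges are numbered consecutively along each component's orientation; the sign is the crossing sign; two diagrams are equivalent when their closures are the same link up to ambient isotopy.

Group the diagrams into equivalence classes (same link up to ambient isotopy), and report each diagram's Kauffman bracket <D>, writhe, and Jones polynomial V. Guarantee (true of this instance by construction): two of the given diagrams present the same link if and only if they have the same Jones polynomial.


equivalence classes: {D1, D2, D3}
D1 (bracket A^-1 + A^7; 9 crossings at w = +3): V = -t^(1/2) - t^(5/2)
V(D2) = -t^(1/2) - t^(5/2)  [9 crossings, <D> = A^5 + A^13, w = +5]
D3 (bracket A^5 + A^13; 11 crossings at w = +5): V = -t^(1/2) - t^(5/2)
key observation: all 3 diagrams share one V(t), hence one class


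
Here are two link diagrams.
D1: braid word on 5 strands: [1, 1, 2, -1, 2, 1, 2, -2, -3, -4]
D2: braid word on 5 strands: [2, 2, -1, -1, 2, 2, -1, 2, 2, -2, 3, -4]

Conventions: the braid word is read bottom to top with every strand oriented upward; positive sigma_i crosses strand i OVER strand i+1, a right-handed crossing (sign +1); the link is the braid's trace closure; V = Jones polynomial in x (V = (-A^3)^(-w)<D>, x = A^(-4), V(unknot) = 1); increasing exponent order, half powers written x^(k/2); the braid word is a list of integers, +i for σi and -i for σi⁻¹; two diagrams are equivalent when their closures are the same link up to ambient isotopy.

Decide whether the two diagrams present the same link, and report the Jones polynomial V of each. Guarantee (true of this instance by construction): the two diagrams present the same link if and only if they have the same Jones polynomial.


equivalent: no
V(D1) = x - x^2 + 2x^3 - x^4 + x^5 - x^6  (w +2, c 10, <D> = -A^-18 + A^-14 - A^-10 + 2A^-6 - A^-2 + A^2)
V(D2) = -x^-2 + 2x^-1 - 3 + 5x - 4x^2 + 5x^3 - 4x^4 + 2x^5 - x^6  (w +2, c 12, <D> = -A^-18 + 2A^-14 - 4A^-10 + 5A^-6 - 4A^-2 + 5A^2 - 3A^6 + 2A^10 - A^14)
why: comparing 2 Jones polynomials yields 2 groups


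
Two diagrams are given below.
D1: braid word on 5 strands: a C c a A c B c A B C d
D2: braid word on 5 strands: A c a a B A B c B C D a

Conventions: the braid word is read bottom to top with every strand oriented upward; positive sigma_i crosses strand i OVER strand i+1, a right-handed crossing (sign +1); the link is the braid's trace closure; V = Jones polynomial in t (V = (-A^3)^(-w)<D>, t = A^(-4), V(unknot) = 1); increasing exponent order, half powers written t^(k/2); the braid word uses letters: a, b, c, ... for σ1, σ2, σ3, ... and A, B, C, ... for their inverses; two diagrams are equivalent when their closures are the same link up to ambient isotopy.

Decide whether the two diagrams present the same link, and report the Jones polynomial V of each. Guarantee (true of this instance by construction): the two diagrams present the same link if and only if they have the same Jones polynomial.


equivalent: yes
V(D1) = 1  (w 0, c 12, <D> = 1)
V(D2) = 1  [12 crossings, <D> = A^-6, w = -2]
key observation: all 2 diagrams share one V(t), hence one class


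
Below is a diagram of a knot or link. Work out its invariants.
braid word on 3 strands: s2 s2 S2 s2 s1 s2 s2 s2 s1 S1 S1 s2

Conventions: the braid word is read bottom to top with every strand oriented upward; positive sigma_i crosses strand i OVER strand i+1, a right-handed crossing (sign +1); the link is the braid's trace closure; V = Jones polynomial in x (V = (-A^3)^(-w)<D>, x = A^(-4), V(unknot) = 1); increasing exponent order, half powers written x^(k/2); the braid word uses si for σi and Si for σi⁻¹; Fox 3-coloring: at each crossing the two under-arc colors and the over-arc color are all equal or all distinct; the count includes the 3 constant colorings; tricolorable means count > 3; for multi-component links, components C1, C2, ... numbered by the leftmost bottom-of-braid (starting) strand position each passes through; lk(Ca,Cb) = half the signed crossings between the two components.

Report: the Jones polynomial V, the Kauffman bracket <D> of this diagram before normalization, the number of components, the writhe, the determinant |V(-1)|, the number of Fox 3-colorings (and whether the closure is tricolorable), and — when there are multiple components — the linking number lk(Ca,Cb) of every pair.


Jones polynomial: V(x) = x^2 + 2x^4 - 2x^5 + x^6 - 2x^7 + x^8
<D> = A^-14 - 2A^-10 + A^-6 - 2A^-2 + 2A^2 + A^10; writhe +6
components 1, writhe +6 (12 crossings)
3-colorings: 27 of 3^12, det 9 — tricolorable
note: det 9 = |V(-1)|; divisible by 3, so tricolorable


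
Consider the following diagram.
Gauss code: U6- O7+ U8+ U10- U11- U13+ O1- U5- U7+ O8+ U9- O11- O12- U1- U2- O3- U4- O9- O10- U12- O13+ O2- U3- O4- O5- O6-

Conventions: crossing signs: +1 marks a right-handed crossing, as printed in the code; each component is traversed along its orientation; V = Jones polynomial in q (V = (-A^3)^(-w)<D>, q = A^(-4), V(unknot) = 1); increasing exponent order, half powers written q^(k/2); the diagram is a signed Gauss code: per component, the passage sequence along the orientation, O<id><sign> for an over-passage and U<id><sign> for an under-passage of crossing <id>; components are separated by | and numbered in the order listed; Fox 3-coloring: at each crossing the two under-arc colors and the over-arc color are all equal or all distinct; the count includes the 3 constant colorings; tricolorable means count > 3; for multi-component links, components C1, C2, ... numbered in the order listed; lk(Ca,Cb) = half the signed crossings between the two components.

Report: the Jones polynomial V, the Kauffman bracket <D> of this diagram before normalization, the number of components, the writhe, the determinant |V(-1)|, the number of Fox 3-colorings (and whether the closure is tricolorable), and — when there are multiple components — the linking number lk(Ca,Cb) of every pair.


V = -q^-9 + 2q^-8 - 3q^-7 + 3q^-6 - 3q^-5 + 3q^-4 - q^-3 + q^-2
<D> = -A^-13 + A^-9 - 3A^-5 + 3A^-1 - 3A^3 + 3A^7 - 2A^11 + A^15 (w = -7)
1 component over 13 crossings, w = -7
3 Fox colorings among 3^13, |V(-1)| = 17: not tricolorable
why: the span of V is 7, forcing >= 7 crossings in any diagram


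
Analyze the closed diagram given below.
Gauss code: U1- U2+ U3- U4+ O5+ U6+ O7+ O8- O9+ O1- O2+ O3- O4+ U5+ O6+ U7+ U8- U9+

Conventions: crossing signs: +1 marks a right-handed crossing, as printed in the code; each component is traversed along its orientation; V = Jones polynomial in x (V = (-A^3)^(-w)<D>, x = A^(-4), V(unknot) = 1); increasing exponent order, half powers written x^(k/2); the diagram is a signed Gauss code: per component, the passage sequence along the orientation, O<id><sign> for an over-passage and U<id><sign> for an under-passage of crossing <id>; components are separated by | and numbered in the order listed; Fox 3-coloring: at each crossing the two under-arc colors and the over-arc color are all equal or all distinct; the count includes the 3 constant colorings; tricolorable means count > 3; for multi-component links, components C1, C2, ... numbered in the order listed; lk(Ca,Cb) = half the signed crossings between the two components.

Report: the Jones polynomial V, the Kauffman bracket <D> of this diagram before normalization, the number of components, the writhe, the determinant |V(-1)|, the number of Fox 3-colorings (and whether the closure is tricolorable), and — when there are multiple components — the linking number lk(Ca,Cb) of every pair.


V = x + x^3 - x^4
<D> = A^-7 - A^-3 - A^5 (w = +3)
1 component over 9 crossings, w = +3
9 Fox colorings among 3^9, |V(-1)| = 3: tricolorable
why: w = +3 shifts under R1 moves; the (-A^3)^(-3) factor cancels that in V


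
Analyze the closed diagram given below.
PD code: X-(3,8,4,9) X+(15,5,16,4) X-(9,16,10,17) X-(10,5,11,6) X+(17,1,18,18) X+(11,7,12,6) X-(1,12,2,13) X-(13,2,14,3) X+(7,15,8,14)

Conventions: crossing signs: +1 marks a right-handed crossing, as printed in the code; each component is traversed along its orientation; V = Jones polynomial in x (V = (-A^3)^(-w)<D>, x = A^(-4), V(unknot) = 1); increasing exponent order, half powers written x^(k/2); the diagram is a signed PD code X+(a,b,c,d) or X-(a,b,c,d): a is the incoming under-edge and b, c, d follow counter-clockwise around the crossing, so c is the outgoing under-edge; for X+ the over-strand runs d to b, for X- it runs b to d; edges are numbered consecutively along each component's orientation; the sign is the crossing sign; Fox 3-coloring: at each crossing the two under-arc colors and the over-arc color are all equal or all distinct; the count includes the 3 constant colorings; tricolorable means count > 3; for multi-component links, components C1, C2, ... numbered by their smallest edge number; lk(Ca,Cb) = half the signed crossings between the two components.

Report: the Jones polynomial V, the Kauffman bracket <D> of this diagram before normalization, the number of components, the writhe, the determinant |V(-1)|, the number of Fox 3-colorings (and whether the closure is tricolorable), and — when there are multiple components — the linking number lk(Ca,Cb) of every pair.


Jones polynomial: V(x) = x^-5 - 2x^-4 + 2x^-3 - 2x^-2 + 2x^-1 - 1 + x
<D> = -A^-7 + A^-3 - 2A + 2A^5 - 2A^9 + 2A^13 - A^17; writhe -1
components 1, writhe -1 (9 crossings)
3-colorings: 3 of 3^9, det 11 — not tricolorable
note: w = -1 (over 9 crossings) is diagram-only; (-A^3)^(1) removes it from V


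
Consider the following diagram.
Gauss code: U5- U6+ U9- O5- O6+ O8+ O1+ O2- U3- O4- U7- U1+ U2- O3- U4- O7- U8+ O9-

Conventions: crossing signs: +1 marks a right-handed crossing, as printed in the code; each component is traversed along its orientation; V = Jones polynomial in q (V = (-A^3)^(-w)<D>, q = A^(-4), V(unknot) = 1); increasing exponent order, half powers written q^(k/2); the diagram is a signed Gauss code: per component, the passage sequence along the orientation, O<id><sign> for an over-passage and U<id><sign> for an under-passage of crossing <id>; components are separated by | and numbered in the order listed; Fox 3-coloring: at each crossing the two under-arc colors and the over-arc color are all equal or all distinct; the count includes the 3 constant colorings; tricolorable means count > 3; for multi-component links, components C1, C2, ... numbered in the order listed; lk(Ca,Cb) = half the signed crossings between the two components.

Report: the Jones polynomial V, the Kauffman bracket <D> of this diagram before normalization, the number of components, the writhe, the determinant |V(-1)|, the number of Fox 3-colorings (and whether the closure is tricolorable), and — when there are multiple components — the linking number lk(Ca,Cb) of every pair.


Jones polynomial: V(q) = -q^-4 + q^-3 + q^-1
<D> = -A^-5 - A^3 + A^7; writhe -3
components 1, writhe -3 (9 crossings)
3-colorings: 9 of 3^9, det 3 — tricolorable
note: w = -3 (over 9 crossings) is diagram-only; (-A^3)^(3) removes it from V


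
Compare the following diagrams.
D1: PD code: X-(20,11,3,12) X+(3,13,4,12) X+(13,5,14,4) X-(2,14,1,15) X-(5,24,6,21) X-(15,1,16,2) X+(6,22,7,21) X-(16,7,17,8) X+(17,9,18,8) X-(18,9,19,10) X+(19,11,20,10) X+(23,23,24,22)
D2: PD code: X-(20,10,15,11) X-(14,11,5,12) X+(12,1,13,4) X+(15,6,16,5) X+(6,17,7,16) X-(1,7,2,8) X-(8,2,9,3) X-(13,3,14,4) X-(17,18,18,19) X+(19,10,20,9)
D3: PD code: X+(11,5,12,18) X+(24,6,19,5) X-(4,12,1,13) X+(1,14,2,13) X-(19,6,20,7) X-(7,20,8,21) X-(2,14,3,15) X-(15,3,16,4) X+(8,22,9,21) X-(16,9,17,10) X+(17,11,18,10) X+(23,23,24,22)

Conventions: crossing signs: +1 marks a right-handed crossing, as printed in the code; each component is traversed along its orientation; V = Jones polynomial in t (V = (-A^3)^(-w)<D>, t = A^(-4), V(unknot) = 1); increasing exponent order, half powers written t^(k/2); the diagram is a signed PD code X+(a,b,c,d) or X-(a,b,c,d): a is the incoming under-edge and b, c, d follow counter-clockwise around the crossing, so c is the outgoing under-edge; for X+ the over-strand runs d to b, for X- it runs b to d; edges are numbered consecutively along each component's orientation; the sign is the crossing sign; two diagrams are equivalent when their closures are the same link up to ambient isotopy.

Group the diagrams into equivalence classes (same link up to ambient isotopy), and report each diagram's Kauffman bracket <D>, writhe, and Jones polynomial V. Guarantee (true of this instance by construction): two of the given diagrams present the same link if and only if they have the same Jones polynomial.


grouping into links: {D1, D3} | {D2}
V(D1) = t^-3 + t^-2 + t^-1 + 1  (w 0, c 12, <D> = 1 + A^4 + A^8 + A^12)
V(D2) = t^-2 + 2 + t^2  (w -2, c 10, <D> = A^-14 + 2A^-6 + A^2)
V(D3) = t^-3 + t^-2 + t^-1 + 1  [12 crossings, <D> = 1 + A^4 + A^8 + A^12, w = 0]
why: comparing 3 Jones polynomials yields 2 groups


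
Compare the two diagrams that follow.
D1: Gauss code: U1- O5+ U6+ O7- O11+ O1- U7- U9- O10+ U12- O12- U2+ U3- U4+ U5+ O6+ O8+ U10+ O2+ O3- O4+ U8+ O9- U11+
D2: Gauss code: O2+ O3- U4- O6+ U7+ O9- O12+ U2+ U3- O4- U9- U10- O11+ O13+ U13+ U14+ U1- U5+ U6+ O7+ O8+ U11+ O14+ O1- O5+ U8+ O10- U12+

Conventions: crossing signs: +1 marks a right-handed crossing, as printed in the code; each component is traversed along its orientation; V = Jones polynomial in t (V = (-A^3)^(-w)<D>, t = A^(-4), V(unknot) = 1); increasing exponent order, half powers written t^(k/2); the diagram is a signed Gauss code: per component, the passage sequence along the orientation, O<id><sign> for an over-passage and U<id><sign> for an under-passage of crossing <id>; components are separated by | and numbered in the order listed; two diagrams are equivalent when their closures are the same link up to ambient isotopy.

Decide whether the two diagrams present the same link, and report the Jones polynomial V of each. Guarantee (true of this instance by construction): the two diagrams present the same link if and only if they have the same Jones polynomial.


same link: yes
V(D1) = t - t^2 + 2t^3 - t^4 + t^5 - t^6  [12 crossings, <D> = -A^-18 + A^-14 - A^-10 + 2A^-6 - A^-2 + A^2, w = +2]
V(D2) = t - t^2 + 2t^3 - t^4 + t^5 - t^6  [14 crossings, <D> = -A^-12 + A^-8 - A^-4 + 2 - A^4 + A^8, w = +4]
insight: Reidemeister moves carry D1 (12 crossings) to D2 (14)


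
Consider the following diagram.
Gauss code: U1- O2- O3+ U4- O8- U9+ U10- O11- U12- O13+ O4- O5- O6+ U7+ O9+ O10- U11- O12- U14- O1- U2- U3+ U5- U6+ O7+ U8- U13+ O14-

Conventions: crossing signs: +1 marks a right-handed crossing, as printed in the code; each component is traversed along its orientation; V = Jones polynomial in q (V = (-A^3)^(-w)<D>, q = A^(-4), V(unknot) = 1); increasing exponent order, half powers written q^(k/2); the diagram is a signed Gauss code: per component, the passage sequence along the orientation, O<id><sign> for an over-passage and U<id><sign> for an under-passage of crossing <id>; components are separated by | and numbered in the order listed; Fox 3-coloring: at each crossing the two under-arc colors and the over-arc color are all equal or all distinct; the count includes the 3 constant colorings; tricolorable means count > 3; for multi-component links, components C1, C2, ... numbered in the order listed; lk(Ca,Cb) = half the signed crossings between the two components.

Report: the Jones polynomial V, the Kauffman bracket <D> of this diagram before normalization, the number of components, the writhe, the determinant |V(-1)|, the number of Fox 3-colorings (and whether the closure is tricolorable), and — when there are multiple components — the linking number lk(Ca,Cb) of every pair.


V(q) = q^-7 - 2q^-6 + 2q^-5 - 3q^-4 + 3q^-3 - 2q^-2 + 2q^-1
bracket: 2A^-8 - 2A^-4 + 3 - 3A^4 + 2A^8 - 2A^12 + A^16, w = -4
1 component, writhe -4, over 14 crossings
det 15, colorings 9 of 3^14 — tricolorable
observation: the span of V is 6, forcing >= 6 crossings in any diagram


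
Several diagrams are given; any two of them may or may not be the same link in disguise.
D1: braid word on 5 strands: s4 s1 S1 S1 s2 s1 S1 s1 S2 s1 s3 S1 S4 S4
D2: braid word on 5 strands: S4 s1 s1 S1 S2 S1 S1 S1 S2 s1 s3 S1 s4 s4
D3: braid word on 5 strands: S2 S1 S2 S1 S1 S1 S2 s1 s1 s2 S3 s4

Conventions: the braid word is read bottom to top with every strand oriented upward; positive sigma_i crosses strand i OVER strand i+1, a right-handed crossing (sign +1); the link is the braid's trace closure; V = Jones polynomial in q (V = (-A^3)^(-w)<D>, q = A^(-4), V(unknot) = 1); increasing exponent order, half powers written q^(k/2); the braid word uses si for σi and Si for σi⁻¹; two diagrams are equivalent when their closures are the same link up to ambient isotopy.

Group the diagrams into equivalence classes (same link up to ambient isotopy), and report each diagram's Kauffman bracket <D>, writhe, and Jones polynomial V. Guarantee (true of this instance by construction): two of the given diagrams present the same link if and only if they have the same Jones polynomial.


equivalence classes: {D1} | {D2, D3}
D1 (bracket 1; 14 crossings at w = 0): V = 1
V(D2) = -q^-6 + q^-5 - q^-4 + 2q^-3 - q^-2 + q^-1  (w -2, c 14, <D> = A^-2 - A^2 + 2A^6 - A^10 + A^14 - A^18)
V(D3) = -q^-6 + q^-5 - q^-4 + 2q^-3 - q^-2 + q^-1  (w -4, c 12, <D> = A^-8 - A^-4 + 2 - A^4 + A^8 - A^12)
observation: 2 values of V(q) split the 3 diagrams


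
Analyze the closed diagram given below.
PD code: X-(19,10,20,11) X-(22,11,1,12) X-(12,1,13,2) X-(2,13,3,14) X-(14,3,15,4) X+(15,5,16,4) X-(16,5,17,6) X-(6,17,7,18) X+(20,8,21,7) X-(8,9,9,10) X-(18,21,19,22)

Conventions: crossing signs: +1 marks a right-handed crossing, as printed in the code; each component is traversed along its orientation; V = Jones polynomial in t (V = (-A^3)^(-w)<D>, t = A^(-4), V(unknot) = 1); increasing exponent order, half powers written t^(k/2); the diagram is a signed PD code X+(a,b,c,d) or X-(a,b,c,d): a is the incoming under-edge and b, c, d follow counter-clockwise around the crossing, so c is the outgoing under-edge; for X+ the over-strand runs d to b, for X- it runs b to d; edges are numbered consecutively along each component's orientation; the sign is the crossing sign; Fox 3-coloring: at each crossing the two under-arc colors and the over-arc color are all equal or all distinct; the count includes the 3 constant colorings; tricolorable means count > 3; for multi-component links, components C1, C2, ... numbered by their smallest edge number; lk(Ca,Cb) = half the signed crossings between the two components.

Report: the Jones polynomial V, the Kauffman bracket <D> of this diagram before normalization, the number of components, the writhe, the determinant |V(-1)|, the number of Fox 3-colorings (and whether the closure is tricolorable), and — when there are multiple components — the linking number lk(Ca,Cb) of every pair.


V(t) = -t^-7 + t^-6 - t^-5 + t^-4 + t^-2
bracket: -A^-13 - A^-5 + A^-1 - A^3 + A^7, w = -7
1 component, writhe -7, over 11 crossings
det 5, colorings 3 of 3^11 — not tricolorable
observation: det 5 = |V(-1)|; not divisible by 3, so not tricolorable


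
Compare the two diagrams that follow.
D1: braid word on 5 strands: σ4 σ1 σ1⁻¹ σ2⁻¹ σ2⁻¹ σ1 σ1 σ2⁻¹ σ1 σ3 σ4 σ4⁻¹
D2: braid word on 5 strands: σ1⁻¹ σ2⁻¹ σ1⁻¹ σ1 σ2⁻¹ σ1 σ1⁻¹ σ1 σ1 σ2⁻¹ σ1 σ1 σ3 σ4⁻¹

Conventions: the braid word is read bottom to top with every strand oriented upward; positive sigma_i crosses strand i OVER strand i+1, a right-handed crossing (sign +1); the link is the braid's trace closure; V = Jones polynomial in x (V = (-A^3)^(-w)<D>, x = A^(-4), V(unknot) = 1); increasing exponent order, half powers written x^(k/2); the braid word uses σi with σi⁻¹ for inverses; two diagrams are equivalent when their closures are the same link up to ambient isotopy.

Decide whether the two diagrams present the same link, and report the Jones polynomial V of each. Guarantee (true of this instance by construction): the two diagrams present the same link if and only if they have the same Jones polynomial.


same link: yes
V(D1) = -x^-3 + 2x^-2 - 2x^-1 + 3 - 2x + 2x^2 - x^3  [12 crossings, <D> = -A^-6 + 2A^-2 - 2A^2 + 3A^6 - 2A^10 + 2A^14 - A^18, w = +2]
V(D2) = -x^-3 + 2x^-2 - 2x^-1 + 3 - 2x + 2x^2 - x^3  [14 crossings, <D> = -A^-12 + 2A^-8 - 2A^-4 + 3 - 2A^4 + 2A^8 - A^12, w = 0]
insight: one V(x) for all 2 diagrams — one class (guaranteed)


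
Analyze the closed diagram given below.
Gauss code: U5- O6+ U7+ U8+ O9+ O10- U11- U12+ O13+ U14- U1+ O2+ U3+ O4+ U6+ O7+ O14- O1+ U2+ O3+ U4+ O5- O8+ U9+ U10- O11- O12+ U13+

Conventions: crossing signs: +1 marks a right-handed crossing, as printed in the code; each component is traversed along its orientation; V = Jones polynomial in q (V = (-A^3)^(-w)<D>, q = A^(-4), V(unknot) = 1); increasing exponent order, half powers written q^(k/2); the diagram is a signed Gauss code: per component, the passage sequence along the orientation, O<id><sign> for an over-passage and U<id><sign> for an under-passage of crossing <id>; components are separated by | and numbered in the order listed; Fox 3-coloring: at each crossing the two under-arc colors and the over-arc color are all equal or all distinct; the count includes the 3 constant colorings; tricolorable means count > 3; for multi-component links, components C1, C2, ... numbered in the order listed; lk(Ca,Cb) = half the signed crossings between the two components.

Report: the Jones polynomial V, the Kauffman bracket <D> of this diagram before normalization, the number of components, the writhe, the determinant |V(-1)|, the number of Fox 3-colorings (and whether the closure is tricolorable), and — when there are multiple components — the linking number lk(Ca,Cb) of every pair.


V = q^2 - q^3 + 3q^4 - 3q^5 + 3q^6 - 3q^7 + 2q^8 - q^9
<D> = -A^-18 + 2A^-14 - 3A^-10 + 3A^-6 - 3A^-2 + 3A^2 - A^6 + A^10 (w = +6)
1 component over 14 crossings, w = +6
3 Fox colorings among 3^14, |V(-1)| = 17: not tricolorable
why: |V(-1)| = 17: so not tricolorable, since 3 does not divide 17


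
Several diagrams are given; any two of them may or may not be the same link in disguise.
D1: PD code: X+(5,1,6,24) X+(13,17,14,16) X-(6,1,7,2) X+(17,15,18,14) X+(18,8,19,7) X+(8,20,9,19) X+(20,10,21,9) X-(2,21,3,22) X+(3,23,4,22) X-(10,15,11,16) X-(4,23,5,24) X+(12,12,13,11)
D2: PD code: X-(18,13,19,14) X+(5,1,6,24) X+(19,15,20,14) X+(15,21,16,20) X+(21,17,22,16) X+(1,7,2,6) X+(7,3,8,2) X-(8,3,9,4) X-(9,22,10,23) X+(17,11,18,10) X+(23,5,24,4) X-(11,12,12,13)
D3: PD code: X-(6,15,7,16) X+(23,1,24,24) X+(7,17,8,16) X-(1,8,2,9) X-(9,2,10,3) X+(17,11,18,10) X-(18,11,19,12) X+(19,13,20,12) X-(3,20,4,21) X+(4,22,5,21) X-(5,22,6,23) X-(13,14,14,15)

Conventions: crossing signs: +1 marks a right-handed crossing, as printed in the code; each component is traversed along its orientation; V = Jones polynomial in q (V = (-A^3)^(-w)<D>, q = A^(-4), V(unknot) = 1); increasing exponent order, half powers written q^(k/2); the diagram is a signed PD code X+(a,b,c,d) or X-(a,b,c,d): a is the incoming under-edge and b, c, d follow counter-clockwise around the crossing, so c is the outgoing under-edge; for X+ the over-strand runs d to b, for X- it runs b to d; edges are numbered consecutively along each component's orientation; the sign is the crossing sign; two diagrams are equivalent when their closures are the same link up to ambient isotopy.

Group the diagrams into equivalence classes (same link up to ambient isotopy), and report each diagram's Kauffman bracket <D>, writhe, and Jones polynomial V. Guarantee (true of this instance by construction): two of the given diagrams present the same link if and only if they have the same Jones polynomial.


grouping into links: {D1} | {D2} | {D3}
V(D1) = q + q^3 - q^4  (w +4, c 12, <D> = -A^-4 + 1 + A^8)
V(D2) = q^2 + 2q^4 - 2q^5 + q^6 - 2q^7 + q^8  [12 crossings, <D> = A^-20 - 2A^-16 + A^-12 - 2A^-8 + 2A^-4 + A^4, w = +4]
V(D3) = -q^-4 + q^-3 + q^-1  [12 crossings, <D> = A^-2 + A^6 - A^10, w = -2]
why: 3 values of V(q) split the 3 diagrams


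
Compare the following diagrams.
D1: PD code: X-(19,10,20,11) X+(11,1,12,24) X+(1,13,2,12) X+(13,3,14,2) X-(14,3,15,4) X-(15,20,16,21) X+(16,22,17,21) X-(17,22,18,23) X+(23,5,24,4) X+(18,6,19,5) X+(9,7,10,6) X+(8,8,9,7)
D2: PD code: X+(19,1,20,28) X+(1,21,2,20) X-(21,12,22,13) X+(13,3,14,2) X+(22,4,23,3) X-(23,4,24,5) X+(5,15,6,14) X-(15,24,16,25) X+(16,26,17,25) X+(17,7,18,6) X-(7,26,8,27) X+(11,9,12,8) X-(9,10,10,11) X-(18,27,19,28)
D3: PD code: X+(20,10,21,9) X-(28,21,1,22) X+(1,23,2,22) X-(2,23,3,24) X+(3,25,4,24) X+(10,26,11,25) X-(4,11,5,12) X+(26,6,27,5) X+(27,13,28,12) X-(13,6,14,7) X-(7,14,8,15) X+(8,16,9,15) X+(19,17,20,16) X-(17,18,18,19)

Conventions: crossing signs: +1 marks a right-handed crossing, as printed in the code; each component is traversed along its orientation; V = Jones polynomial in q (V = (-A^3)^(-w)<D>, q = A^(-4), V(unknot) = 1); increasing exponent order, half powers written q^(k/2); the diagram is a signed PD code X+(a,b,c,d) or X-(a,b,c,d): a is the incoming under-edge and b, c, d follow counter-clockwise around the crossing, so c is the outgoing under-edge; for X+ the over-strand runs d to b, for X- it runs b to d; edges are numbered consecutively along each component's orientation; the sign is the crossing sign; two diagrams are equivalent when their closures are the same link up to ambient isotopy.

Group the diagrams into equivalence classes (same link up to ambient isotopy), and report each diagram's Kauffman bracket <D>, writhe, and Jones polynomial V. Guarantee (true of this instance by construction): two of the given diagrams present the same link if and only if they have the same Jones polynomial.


grouping into links: {D1} | {D2} | {D3}
V(D1) = q + q^3 - q^4  (w +4, c 12, <D> = -A^-4 + 1 + A^8)
V(D2) = q^-1 - 1 + 2q - 2q^2 + 2q^3 - 2q^4 + q^5  (w +2, c 14, <D> = A^-14 - 2A^-10 + 2A^-6 - 2A^-2 + 2A^2 - A^6 + A^10)
D3 (bracket A^6; 14 crossings at w = +2): V = 1
why: 3 values of V(q) split the 3 diagrams


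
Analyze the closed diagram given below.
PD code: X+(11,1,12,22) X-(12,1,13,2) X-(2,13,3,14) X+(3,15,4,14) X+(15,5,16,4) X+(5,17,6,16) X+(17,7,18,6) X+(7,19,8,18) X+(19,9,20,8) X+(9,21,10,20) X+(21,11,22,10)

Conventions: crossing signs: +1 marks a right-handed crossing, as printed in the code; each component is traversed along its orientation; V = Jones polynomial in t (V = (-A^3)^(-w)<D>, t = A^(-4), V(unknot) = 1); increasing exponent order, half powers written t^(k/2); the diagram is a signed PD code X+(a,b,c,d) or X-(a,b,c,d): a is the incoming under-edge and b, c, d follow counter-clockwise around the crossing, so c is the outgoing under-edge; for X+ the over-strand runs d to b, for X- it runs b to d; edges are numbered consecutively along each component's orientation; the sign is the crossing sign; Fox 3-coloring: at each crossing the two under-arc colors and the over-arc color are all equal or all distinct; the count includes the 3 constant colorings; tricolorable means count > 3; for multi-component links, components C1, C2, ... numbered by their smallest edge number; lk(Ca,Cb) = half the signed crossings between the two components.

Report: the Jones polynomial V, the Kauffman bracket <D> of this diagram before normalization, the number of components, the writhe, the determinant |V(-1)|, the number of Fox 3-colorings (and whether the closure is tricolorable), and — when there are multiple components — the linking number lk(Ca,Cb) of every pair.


V(t) = t^3 + t^5 - t^6 + t^7 - t^8 + t^9 - t^10
bracket: A^-19 - A^-15 + A^-11 - A^-7 + A^-3 - A - A^9, w = +7
1 component, writhe +7, over 11 crossings
det 7, colorings 3 of 3^11 — not tricolorable
observation: |V(-1)| = 7: so not tricolorable, since 3 does not divide 7


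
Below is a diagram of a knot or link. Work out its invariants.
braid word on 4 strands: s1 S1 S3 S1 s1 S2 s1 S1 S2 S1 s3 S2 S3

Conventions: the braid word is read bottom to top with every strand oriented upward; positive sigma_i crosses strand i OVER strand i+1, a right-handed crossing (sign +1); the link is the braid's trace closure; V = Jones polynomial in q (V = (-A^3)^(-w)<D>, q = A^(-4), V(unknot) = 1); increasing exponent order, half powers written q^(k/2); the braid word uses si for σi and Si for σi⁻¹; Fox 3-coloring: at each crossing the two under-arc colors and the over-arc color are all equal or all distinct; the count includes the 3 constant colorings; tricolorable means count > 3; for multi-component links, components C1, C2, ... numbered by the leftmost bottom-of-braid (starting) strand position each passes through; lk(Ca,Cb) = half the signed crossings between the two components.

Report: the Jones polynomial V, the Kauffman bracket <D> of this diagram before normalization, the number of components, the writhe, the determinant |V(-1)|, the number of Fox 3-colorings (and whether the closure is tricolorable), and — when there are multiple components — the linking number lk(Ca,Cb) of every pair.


V(q) = -q^-6 + q^-5 - q^-4 + 2q^-3 - q^-2 + q^-1
bracket: -A^-11 + A^-7 - 2A^-3 + A - A^5 + A^9, w = -5
1 component, writhe -5, over 13 crossings
det 7, colorings 3 of 3^13 — not tricolorable
observation: det 7 = |V(-1)|; not divisible by 3, so not tricolorable


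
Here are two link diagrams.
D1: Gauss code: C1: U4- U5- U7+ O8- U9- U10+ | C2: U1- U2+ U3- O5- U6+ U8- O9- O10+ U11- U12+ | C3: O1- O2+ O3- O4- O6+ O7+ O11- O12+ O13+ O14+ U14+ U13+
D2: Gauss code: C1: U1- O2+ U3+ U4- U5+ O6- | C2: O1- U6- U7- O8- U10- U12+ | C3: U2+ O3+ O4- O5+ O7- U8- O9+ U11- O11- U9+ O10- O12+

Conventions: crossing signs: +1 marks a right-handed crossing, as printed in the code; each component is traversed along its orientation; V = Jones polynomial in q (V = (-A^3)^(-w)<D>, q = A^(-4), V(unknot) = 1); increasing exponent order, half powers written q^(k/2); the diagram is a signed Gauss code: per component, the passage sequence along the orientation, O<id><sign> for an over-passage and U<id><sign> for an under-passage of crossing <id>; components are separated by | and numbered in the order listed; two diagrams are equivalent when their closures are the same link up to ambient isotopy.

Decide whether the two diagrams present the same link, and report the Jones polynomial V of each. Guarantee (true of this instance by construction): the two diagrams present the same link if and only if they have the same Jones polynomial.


equivalent: no
D1 (bracket 1 + A^4 + A^8 + A^12; 14 crossings at w = 0): V = q^-3 + q^-2 + q^-1 + 1
V(D2) = q^-4 + q^-2 + 2  (w -2, c 12, <D> = 2A^-6 + A^2 + A^10)
key observation: 2 classes among 2 diagrams; unequal V(q) rules out equality


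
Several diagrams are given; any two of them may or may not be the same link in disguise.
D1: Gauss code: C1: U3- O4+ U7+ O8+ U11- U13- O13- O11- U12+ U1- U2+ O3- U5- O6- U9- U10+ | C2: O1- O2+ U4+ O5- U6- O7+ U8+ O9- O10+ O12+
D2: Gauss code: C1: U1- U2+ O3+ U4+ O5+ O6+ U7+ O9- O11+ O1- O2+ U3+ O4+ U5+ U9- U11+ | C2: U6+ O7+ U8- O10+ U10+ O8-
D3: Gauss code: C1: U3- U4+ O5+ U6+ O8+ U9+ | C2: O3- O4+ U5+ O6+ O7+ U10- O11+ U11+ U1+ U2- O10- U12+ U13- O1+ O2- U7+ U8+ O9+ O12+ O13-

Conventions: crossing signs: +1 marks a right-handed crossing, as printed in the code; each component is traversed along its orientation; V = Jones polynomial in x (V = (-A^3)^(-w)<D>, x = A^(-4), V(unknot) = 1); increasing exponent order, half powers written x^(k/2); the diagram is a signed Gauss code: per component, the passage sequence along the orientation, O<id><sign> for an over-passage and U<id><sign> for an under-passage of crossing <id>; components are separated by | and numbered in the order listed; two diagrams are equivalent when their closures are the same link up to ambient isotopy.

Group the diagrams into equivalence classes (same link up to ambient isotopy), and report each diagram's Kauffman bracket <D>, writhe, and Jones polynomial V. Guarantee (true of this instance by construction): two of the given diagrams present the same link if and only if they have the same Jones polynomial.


classes: {D1} | {D2} | {D3}
V(D1) = x^(-5/2) - 2x^(-3/2) + 2x^(-1/2) - 4x^(1/2) + 3x^(3/2) - 3x^(5/2) + 2x^(7/2) - x^(9/2)  [13 crossings, <D> = A^-21 - 2A^-17 + 3A^-13 - 3A^-9 + 4A^-5 - 2A^-1 + 2A^3 - A^7, w = -1]
D2 (bracket -A^-11 + A^-7 - A^-3 + 2A + A^9; 11 crossings at w = +5): V = -x^(3/2) - 2x^(7/2) + x^(9/2) - x^(11/2) + x^(13/2)
V(D3) = -x^(3/2) - x^(7/2) + x^(9/2) - x^(11/2)  [13 crossings, <D> = A^-7 - A^-3 + A + A^9, w = +5]
note: 3 values of V(x) split the 3 diagrams


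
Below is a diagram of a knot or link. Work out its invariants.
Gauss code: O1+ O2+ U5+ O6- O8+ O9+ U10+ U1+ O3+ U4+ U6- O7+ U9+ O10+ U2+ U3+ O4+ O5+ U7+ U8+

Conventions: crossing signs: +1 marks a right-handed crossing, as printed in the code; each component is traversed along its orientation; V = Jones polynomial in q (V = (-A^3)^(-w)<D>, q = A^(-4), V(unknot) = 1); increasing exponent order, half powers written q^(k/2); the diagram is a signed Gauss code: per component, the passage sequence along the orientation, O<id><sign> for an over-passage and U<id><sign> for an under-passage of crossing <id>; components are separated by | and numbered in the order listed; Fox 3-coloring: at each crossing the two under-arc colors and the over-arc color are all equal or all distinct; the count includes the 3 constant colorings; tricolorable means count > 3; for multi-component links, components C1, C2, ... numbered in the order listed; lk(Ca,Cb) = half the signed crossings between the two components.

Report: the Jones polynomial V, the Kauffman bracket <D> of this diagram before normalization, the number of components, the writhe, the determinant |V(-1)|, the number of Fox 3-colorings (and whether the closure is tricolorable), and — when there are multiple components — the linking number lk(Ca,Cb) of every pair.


V(q) = q^3 + q^5 - q^8
bracket: -A^-8 + A^4 + A^12, w = +8
1 component, writhe +8, over 10 crossings
det 3, colorings 9 of 3^10 — tricolorable
observation: det 3 = |V(-1)|; divisible by 3, so tricolorable


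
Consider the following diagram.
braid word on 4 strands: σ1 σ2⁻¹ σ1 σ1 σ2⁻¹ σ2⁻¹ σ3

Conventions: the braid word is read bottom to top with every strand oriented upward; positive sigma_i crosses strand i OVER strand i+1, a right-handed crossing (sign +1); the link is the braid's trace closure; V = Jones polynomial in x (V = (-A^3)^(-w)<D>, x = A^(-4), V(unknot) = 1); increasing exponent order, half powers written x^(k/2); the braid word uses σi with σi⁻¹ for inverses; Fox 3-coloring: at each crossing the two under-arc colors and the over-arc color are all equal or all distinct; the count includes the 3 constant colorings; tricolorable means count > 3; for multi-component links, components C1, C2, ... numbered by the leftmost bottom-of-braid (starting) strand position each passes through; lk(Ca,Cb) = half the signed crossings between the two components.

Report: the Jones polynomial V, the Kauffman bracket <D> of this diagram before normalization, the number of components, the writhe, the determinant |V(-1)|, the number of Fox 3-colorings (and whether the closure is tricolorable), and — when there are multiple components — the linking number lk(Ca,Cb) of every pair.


V = -x^-3 + 2x^-2 - 2x^-1 + 3 - 2x + 2x^2 - x^3
<D> = A^-9 - 2A^-5 + 2A^-1 - 3A^3 + 2A^7 - 2A^11 + A^15 (w = +1)
1 component over 7 crossings, w = +1
3 Fox colorings among 3^7, |V(-1)| = 13: not tricolorable
why: w = +1 shifts under R1 moves; the (-A^3)^(-1) factor cancels that in V


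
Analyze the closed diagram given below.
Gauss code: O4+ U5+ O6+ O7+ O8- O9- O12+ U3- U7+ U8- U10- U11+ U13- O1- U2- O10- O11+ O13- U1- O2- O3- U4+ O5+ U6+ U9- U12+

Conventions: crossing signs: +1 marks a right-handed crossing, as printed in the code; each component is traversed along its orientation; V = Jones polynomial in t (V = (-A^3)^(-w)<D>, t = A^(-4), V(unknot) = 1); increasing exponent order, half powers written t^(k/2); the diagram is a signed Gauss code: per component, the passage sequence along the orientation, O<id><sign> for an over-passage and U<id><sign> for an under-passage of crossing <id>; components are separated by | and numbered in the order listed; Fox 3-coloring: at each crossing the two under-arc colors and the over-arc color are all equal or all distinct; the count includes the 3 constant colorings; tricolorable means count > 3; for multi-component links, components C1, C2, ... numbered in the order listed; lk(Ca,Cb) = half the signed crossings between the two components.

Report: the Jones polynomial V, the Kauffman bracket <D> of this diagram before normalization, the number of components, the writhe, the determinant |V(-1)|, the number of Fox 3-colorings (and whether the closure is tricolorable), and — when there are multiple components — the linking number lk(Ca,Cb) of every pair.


Jones polynomial: V(t) = -t^-3 + t^-2 - t^-1 + 3 - t + t^2 - t^3
<D> = A^-15 - A^-11 + A^-7 - 3A^-3 + A - A^5 + A^9; writhe -1
components 1, writhe -1 (13 crossings)
3-colorings: 27 of 3^13, det 9 — tricolorable
note: V spans 6 powers of t: at least 6 crossings in any diagram


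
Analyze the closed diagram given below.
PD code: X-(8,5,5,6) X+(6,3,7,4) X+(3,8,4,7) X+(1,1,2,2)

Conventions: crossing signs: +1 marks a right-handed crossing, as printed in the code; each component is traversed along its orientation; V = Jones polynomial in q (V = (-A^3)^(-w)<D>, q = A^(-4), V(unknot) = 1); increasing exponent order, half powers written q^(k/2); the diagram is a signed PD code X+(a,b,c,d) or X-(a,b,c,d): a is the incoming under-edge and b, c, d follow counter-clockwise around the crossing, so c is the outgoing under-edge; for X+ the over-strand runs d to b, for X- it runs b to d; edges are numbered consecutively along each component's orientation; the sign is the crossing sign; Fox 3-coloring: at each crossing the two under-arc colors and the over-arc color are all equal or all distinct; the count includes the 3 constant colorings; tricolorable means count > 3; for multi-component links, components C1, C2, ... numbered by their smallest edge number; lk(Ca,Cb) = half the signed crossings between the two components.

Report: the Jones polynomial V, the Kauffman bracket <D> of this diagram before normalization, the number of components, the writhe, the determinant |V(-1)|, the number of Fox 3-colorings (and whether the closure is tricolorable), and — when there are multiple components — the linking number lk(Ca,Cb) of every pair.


V(q) = 1 + q + q^2 + q^3
bracket: A^-6 + A^-2 + A^2 + A^6, w = +2
3 components, writhe +2, over 4 crossings
lk(C1,C2) = 0
linking number lk(C1,C3) = 0
lk(C2,C3): +1
det 0, colorings 9 of 3^4 — tricolorable
observation: |V(-1)| = 0: so tricolorable, since 3 divides 0


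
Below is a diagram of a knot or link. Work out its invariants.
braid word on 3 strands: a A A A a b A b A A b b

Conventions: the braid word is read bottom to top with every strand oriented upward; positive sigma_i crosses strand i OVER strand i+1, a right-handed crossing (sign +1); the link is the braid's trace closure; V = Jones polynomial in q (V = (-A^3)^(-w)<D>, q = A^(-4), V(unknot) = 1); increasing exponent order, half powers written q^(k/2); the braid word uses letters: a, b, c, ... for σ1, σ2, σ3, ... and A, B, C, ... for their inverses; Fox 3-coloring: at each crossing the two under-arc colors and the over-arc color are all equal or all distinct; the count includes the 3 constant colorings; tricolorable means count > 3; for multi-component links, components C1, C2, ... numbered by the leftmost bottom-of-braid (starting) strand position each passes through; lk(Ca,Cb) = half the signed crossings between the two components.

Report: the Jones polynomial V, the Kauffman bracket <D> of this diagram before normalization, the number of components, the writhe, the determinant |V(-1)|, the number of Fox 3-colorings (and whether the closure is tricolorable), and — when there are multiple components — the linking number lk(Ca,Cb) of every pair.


Jones polynomial: V(q) = q^-4 - 3q^-3 + 5q^-2 - 6q^-1 + 7 - 6q + 5q^2 - 3q^3 + q^4
<D> = A^-16 - 3A^-12 + 5A^-8 - 6A^-4 + 7 - 6A^4 + 5A^8 - 3A^12 + A^16; writhe 0
components 1, writhe 0 (12 crossings)
3-colorings: 3 of 3^12, det 37 — not tricolorable
note: w = 0 (over 12 crossings) is diagram-only; (-A^3)^(0) removes it from V
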